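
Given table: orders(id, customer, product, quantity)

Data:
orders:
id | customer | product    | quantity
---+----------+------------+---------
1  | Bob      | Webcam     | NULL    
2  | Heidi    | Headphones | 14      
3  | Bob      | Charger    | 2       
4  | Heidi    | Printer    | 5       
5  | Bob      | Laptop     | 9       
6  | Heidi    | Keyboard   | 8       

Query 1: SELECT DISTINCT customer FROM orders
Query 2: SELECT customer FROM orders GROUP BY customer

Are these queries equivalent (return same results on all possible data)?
Yes, equivalent

Both queries return: [('Bob',), ('Heidi',)]

Reason: Both get unique customers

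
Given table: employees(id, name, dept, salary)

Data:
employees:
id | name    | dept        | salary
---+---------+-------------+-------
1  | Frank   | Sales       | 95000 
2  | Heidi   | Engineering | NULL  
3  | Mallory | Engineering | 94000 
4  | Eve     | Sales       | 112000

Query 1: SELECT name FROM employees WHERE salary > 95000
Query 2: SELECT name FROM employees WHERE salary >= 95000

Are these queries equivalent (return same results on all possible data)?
No, not equivalent

Query 1 returns: [('Eve',)]
Query 2 returns: [('Frank',), ('Eve',)]

Reason: > vs >= gives different results when salary = 95000 exists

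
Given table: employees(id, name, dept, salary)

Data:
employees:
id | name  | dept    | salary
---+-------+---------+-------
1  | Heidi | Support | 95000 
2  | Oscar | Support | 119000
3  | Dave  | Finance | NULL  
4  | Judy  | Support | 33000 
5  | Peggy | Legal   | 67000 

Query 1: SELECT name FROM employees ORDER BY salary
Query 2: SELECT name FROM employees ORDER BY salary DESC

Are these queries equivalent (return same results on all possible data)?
No, not equivalent

Query 1 returns: [('Dave',), ('Judy',), ('Peggy',), ('Heidi',), ('Oscar',)]
Query 2 returns: [('Oscar',), ('Heidi',), ('Peggy',), ('Judy',), ('Dave',)]

Reason: ASC vs DESC gives opposite ordering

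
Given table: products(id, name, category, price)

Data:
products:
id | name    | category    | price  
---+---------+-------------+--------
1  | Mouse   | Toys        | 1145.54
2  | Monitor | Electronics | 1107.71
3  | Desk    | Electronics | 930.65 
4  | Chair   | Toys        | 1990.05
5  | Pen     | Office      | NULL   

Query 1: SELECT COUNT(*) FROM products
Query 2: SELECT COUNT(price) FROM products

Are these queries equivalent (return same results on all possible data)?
No, not equivalent

Query 1 returns: [(5,)]
Query 2 returns: [(4,)]

Reason: COUNT(*) includes NULLs, COUNT(column) excludes them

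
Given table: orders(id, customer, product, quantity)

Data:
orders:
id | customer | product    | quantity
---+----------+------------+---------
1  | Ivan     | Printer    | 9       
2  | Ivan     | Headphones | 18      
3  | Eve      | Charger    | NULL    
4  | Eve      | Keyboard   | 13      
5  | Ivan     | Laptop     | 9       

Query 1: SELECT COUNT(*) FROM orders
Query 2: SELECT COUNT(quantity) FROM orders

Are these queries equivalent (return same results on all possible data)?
No, not equivalent

Query 1 returns: [(5,)]
Query 2 returns: [(4,)]

Reason: COUNT(*) includes NULLs, COUNT(column) excludes them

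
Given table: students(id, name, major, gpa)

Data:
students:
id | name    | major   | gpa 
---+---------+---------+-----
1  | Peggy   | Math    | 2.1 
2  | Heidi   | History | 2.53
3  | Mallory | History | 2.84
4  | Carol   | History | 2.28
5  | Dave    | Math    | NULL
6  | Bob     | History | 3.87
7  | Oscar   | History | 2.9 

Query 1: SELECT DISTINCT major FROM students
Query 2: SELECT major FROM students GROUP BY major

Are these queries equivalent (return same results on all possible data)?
Yes, equivalent

Both queries return: [('History',), ('Math',)]

Reason: Both get unique majors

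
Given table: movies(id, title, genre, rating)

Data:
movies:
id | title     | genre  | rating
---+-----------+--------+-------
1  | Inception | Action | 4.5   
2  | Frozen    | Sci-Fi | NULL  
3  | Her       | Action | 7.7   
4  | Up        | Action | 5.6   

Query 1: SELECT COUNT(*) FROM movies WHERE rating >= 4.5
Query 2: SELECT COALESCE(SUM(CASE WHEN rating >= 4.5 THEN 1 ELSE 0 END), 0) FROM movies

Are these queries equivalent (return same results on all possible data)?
Yes, equivalent

Both queries return: [(3,)]

Reason: COUNT with WHERE vs conditional SUM (COALESCE handles empty-table NULL)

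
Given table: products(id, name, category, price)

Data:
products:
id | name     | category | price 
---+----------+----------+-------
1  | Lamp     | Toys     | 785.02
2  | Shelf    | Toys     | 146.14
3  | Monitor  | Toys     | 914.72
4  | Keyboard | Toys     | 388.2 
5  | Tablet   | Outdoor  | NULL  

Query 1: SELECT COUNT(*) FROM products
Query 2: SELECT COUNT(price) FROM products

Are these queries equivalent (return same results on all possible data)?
No, not equivalent

Query 1 returns: [(5,)]
Query 2 returns: [(4,)]

Reason: COUNT(*) includes NULLs, COUNT(column) excludes them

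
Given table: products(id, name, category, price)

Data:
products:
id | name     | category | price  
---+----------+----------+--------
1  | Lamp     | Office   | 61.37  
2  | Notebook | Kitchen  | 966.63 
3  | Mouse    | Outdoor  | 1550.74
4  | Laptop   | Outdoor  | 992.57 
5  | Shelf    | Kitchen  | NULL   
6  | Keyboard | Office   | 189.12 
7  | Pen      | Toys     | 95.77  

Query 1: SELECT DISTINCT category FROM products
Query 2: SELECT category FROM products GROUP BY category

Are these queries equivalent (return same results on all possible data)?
Yes, equivalent

Both queries return: [('Kitchen',), ('Office',), ('Outdoor',), ('Toys',)]

Reason: Both get unique categorys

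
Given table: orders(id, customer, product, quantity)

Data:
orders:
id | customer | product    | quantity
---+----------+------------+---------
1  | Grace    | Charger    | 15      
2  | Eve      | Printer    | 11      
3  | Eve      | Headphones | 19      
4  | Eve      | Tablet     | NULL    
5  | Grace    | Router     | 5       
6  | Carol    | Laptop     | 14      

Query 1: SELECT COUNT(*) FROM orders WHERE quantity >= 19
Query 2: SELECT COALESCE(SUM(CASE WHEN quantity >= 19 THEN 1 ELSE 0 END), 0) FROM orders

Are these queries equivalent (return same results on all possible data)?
Yes, equivalent

Both queries return: [(1,)]

Reason: COUNT with WHERE vs conditional SUM (COALESCE handles empty-table NULL)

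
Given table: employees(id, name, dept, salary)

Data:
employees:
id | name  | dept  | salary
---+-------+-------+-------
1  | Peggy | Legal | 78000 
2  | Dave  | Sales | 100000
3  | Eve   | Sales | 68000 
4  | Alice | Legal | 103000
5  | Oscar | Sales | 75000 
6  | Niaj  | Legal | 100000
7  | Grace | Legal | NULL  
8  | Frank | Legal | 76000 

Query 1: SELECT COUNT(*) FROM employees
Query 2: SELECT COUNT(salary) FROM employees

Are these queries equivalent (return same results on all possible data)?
No, not equivalent

Query 1 returns: [(8,)]
Query 2 returns: [(7,)]

Reason: COUNT(*) includes NULLs, COUNT(column) excludes them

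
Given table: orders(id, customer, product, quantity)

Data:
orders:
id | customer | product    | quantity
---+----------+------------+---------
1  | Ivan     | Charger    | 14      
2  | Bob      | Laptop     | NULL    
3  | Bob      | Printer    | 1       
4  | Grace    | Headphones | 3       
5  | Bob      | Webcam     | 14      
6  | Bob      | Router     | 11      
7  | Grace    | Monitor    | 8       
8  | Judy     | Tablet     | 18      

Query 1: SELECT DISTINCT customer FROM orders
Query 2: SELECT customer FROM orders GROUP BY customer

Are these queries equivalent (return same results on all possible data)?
Yes, equivalent

Both queries return: [('Bob',), ('Grace',), ('Ivan',), ('Judy',)]

Reason: Both get unique customers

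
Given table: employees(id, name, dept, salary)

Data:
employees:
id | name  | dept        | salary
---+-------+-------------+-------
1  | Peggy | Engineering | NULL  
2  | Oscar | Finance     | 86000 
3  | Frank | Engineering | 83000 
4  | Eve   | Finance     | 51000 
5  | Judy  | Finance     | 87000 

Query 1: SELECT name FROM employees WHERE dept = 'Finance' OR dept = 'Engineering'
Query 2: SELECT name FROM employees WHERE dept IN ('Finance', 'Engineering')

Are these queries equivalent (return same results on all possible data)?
Yes, equivalent

Both queries return: [('Eve',), ('Frank',), ('Judy',), ('Oscar',), ('Peggy',)]

Reason: OR vs IN are equivalent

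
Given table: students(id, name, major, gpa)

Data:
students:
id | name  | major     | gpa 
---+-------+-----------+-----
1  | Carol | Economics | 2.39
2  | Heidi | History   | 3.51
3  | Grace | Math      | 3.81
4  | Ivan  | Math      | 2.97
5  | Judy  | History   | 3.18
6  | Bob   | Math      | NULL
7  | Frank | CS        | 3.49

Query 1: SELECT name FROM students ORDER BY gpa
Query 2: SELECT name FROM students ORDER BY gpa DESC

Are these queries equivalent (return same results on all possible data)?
No, not equivalent

Query 1 returns: [('Bob',), ('Carol',), ('Ivan',), ('Judy',), ('Frank',), ('Heidi',), ('Grace',)]
Query 2 returns: [('Grace',), ('Heidi',), ('Frank',), ('Judy',), ('Ivan',), ('Carol',), ('Bob',)]

Reason: ASC vs DESC gives opposite ordering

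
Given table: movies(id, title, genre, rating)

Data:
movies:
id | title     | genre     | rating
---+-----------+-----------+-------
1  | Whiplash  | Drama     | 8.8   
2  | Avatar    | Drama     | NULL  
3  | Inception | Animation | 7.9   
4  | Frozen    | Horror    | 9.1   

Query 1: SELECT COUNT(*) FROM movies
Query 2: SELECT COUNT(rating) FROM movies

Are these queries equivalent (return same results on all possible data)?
No, not equivalent

Query 1 returns: [(4,)]
Query 2 returns: [(3,)]

Reason: COUNT(*) includes NULLs, COUNT(column) excludes them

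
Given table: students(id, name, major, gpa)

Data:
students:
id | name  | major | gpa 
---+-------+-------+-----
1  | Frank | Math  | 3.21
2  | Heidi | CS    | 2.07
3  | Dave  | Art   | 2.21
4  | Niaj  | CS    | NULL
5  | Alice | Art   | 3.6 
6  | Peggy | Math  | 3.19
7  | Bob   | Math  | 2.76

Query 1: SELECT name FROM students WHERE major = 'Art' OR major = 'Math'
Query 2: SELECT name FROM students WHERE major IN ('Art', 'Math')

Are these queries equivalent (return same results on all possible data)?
Yes, equivalent

Both queries return: [('Alice',), ('Bob',), ('Dave',), ('Frank',), ('Peggy',)]

Reason: OR vs IN are equivalent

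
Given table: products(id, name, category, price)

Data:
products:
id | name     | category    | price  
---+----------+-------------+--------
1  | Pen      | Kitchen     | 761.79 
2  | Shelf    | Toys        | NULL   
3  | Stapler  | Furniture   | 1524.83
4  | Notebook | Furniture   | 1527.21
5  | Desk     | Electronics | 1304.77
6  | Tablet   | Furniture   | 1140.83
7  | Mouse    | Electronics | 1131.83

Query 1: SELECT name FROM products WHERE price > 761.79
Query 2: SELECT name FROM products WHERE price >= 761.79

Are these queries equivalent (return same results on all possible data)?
No, not equivalent

Query 1 returns: [('Stapler',), ('Notebook',), ('Desk',), ('Tablet',), ('Mouse',)]
Query 2 returns: [('Pen',), ('Stapler',), ('Notebook',), ('Desk',), ('Tablet',), ('Mouse',)]

Reason: > vs >= gives different results when price = 761.79 exists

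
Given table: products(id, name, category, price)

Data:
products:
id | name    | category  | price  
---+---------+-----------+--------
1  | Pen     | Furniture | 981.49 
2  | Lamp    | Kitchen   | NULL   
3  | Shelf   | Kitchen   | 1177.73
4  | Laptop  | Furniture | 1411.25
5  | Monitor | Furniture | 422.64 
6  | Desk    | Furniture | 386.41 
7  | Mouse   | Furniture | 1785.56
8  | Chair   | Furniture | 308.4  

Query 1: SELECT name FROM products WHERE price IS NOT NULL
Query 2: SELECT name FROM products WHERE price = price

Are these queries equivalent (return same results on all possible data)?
Yes, equivalent

Both queries return: [('Chair',), ('Desk',), ('Laptop',), ('Monitor',), ('Mouse',), ('Pen',), ('Shelf',)]

Reason: IS NOT NULL vs self-equality (both exclude NULLs)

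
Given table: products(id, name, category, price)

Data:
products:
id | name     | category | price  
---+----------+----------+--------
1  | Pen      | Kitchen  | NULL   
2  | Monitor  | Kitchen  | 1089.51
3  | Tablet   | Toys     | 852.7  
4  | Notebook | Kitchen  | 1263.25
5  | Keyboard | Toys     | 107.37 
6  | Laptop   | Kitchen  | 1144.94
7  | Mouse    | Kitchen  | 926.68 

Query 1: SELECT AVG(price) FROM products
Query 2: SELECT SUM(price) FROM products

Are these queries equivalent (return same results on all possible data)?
No, not equivalent

Query 1 returns: [(897.4083333333333,)]
Query 2 returns: [(5384.45,)]

Reason: AVG vs SUM give different aggregate values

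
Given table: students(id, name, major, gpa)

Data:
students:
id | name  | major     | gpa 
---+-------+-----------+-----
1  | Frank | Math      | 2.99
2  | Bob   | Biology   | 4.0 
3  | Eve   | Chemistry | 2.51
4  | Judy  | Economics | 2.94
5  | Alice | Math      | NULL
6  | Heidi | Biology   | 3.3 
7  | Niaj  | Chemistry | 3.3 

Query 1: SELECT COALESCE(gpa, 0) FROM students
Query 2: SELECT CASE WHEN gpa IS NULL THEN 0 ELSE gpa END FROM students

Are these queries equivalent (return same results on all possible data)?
Yes, equivalent

Both queries return: [(0,), (2.51,), (2.94,), (2.99,), (3.3,), (3.3,), (4.0,)]

Reason: COALESCE vs CASE for NULL handling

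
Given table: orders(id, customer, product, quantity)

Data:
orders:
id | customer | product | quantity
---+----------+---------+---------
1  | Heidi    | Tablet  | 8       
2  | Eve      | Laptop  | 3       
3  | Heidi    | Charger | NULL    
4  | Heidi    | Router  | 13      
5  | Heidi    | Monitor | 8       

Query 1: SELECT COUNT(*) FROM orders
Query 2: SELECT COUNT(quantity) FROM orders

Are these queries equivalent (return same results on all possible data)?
No, not equivalent

Query 1 returns: [(5,)]
Query 2 returns: [(4,)]

Reason: COUNT(*) includes NULLs, COUNT(column) excludes them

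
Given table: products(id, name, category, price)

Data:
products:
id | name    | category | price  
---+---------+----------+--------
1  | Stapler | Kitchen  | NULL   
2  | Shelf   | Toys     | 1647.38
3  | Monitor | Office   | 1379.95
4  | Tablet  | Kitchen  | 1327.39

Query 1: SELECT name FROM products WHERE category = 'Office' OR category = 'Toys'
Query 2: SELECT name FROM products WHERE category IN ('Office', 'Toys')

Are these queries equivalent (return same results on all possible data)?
Yes, equivalent

Both queries return: [('Monitor',), ('Shelf',)]

Reason: OR vs IN are equivalent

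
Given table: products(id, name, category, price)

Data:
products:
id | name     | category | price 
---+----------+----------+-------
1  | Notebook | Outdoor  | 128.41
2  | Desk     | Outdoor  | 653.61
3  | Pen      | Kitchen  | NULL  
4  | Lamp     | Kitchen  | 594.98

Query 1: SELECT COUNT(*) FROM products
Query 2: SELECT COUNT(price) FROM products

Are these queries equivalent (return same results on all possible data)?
No, not equivalent

Query 1 returns: [(4,)]
Query 2 returns: [(3,)]

Reason: COUNT(*) includes NULLs, COUNT(column) excludes them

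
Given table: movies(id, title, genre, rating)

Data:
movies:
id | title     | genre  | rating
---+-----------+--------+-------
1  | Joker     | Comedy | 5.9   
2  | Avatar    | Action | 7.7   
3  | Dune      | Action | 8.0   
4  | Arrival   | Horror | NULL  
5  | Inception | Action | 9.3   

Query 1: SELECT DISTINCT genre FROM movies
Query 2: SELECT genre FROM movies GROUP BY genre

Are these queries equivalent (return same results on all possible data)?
Yes, equivalent

Both queries return: [('Action',), ('Comedy',), ('Horror',)]

Reason: Both get unique genres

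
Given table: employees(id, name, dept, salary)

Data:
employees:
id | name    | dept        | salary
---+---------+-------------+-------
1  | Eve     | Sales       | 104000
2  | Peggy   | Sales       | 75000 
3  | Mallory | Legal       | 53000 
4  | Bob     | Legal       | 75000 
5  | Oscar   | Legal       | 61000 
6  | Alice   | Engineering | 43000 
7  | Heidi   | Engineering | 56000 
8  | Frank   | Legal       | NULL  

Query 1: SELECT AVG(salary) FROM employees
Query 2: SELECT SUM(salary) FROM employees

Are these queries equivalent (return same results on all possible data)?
No, not equivalent

Query 1 returns: [(66714.28571428571,)]
Query 2 returns: [(467000,)]

Reason: AVG vs SUM give different aggregate values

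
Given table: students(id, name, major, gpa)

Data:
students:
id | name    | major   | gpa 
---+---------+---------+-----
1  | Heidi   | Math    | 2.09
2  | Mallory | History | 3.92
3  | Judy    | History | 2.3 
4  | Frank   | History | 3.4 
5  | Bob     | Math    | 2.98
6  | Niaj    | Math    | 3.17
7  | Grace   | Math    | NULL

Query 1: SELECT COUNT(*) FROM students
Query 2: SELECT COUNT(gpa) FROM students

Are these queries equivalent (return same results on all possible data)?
No, not equivalent

Query 1 returns: [(7,)]
Query 2 returns: [(6,)]

Reason: COUNT(*) includes NULLs, COUNT(column) excludes them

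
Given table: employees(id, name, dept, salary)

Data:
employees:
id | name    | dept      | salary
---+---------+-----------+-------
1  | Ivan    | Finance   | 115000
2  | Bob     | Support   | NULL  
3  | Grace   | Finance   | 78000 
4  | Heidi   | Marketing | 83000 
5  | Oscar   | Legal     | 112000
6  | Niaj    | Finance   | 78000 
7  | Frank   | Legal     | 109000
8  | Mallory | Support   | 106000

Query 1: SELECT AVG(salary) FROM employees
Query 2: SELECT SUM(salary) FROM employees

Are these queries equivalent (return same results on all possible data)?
No, not equivalent

Query 1 returns: [(97285.71428571429,)]
Query 2 returns: [(681000,)]

Reason: AVG vs SUM give different aggregate values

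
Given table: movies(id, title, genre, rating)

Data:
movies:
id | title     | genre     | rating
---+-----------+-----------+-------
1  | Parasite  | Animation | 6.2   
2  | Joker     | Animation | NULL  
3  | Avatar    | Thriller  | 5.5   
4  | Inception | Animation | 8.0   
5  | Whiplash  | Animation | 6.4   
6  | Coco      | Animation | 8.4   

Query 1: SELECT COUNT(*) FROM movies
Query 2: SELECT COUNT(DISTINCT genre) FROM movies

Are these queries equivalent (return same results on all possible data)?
No, not equivalent

Query 1 returns: [(6,)]
Query 2 returns: [(2,)]

Reason: COUNT(*) counts rows, COUNT(DISTINCT genre) counts unique genres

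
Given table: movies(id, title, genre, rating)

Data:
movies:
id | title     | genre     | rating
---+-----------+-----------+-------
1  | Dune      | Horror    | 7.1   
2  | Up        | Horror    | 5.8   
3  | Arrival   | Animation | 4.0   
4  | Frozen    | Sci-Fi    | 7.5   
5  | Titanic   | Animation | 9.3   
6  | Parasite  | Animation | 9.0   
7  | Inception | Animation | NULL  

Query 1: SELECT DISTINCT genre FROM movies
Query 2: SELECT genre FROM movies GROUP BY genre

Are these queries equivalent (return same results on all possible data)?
Yes, equivalent

Both queries return: [('Animation',), ('Horror',), ('Sci-Fi',)]

Reason: Both get unique genres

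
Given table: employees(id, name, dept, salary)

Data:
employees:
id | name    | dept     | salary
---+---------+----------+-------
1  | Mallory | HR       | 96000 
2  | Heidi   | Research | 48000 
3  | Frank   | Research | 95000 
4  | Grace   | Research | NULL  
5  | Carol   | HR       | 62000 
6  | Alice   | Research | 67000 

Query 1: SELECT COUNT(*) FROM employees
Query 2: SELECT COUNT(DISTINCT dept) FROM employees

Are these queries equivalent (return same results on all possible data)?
No, not equivalent

Query 1 returns: [(6,)]
Query 2 returns: [(2,)]

Reason: COUNT(*) counts rows, COUNT(DISTINCT dept) counts unique depts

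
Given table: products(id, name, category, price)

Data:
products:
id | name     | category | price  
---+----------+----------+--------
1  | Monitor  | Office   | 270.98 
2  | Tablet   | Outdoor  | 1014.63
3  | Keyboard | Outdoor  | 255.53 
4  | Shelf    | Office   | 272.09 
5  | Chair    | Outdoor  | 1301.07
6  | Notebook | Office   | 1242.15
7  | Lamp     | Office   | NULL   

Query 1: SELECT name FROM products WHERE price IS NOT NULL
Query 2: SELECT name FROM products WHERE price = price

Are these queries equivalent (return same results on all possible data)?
Yes, equivalent

Both queries return: [('Chair',), ('Keyboard',), ('Monitor',), ('Notebook',), ('Shelf',), ('Tablet',)]

Reason: IS NOT NULL vs self-equality (both exclude NULLs)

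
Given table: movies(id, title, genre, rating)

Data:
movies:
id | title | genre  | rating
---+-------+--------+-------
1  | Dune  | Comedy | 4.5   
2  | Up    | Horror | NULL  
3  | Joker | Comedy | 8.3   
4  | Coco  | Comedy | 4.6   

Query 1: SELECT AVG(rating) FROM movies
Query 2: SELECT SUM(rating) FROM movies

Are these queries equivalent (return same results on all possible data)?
No, not equivalent

Query 1 returns: [(5.8,)]
Query 2 returns: [(17.4,)]

Reason: AVG vs SUM give different aggregate values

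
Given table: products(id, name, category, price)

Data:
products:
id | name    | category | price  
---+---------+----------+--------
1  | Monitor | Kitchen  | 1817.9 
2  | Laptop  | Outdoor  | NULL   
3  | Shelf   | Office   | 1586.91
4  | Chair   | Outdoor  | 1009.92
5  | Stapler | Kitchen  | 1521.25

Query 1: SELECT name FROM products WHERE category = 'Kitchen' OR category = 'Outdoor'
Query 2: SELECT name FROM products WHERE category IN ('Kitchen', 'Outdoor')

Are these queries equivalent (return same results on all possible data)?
Yes, equivalent

Both queries return: [('Chair',), ('Laptop',), ('Monitor',), ('Stapler',)]

Reason: OR vs IN are equivalent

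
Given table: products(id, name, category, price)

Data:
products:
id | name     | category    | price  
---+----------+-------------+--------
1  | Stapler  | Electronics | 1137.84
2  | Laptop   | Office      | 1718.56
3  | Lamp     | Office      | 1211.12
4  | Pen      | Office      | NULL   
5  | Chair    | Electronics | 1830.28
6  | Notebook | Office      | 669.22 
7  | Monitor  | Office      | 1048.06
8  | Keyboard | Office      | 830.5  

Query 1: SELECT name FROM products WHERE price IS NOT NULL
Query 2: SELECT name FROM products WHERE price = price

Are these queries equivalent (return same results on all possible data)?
Yes, equivalent

Both queries return: [('Chair',), ('Keyboard',), ('Lamp',), ('Laptop',), ('Monitor',), ('Notebook',), ('Stapler',)]

Reason: IS NOT NULL vs self-equality (both exclude NULLs)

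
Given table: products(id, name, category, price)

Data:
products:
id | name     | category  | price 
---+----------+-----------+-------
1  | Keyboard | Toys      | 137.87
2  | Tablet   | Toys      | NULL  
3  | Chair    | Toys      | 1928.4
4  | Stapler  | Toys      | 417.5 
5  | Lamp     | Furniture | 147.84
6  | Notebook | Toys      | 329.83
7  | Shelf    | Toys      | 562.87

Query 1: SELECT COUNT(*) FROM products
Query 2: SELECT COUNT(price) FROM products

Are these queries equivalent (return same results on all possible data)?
No, not equivalent

Query 1 returns: [(7,)]
Query 2 returns: [(6,)]

Reason: COUNT(*) includes NULLs, COUNT(column) excludes them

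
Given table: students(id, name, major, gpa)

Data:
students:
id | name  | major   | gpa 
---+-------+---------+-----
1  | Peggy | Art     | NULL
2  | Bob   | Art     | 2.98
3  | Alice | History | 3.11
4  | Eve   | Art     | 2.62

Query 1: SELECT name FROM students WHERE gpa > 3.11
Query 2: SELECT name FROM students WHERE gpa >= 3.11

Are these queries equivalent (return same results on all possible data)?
No, not equivalent

Query 1 returns: []
Query 2 returns: [('Alice',)]

Reason: > vs >= gives different results when gpa = 3.11 exists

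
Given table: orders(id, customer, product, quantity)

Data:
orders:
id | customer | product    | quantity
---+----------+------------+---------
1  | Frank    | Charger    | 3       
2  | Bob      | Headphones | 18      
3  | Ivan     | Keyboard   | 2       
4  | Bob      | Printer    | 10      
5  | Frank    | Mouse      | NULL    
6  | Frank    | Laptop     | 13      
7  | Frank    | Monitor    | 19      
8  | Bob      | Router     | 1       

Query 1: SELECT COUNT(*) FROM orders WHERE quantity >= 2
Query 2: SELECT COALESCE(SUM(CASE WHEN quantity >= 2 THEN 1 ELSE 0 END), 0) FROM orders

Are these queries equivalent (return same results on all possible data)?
Yes, equivalent

Both queries return: [(6,)]

Reason: COUNT with WHERE vs conditional SUM (COALESCE handles empty-table NULL)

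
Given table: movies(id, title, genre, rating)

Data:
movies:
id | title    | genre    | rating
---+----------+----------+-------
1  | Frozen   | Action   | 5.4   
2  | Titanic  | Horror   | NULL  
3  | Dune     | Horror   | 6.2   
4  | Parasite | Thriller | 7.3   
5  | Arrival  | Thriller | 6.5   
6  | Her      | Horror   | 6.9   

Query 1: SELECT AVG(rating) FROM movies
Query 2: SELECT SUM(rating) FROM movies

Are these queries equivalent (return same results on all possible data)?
No, not equivalent

Query 1 returns: [(6.459999999999999,)]
Query 2 returns: [(32.3,)]

Reason: AVG vs SUM give different aggregate values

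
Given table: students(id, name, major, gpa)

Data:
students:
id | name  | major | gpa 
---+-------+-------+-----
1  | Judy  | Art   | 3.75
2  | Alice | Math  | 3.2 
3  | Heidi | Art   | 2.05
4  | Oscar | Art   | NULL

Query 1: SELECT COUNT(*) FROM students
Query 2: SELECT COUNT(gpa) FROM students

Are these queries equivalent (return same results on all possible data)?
No, not equivalent

Query 1 returns: [(4,)]
Query 2 returns: [(3,)]

Reason: COUNT(*) includes NULLs, COUNT(column) excludes them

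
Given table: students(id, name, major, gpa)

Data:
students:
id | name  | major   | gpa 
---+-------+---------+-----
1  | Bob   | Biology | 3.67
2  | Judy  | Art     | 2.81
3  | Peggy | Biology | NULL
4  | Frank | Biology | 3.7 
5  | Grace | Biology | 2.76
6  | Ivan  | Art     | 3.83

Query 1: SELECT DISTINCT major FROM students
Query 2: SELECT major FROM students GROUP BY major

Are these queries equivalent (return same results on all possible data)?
Yes, equivalent

Both queries return: [('Art',), ('Biology',)]

Reason: Both get unique majors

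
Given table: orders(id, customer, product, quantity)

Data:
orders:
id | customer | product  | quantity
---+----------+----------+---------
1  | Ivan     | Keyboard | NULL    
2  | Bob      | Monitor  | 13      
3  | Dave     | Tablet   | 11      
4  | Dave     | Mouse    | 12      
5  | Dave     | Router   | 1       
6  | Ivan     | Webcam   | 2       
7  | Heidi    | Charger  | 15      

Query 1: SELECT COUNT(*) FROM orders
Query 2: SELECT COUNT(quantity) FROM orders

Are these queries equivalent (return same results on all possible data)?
No, not equivalent

Query 1 returns: [(7,)]
Query 2 returns: [(6,)]

Reason: COUNT(*) includes NULLs, COUNT(column) excludes them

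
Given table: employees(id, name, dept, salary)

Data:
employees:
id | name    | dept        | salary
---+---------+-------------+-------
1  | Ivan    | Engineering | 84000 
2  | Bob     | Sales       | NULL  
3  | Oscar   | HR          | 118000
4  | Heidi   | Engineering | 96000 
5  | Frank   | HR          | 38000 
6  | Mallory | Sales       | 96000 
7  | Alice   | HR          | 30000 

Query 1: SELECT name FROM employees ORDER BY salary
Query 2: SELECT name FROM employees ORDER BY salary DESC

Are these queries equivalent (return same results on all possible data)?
No, not equivalent

Query 1 returns: [('Bob',), ('Alice',), ('Frank',), ('Ivan',), ('Heidi',), ('Mallory',), ('Oscar',)]
Query 2 returns: [('Oscar',), ('Heidi',), ('Mallory',), ('Ivan',), ('Frank',), ('Alice',), ('Bob',)]

Reason: ASC vs DESC gives opposite ordering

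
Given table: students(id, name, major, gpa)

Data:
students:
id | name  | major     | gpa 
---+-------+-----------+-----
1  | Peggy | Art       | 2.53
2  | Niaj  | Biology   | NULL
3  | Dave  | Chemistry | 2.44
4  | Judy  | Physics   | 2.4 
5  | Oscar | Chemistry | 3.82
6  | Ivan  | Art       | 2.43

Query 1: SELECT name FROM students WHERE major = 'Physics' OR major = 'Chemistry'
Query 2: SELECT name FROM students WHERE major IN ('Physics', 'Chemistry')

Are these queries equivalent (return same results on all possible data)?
Yes, equivalent

Both queries return: [('Dave',), ('Judy',), ('Oscar',)]

Reason: OR vs IN are equivalent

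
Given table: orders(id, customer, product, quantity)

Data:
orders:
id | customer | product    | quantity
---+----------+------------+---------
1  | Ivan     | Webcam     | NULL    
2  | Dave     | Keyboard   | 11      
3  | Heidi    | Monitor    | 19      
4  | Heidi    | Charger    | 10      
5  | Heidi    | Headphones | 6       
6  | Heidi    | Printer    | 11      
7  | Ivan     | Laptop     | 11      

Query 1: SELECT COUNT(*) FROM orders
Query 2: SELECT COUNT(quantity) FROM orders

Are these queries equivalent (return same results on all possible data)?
No, not equivalent

Query 1 returns: [(7,)]
Query 2 returns: [(6,)]

Reason: COUNT(*) includes NULLs, COUNT(column) excludes them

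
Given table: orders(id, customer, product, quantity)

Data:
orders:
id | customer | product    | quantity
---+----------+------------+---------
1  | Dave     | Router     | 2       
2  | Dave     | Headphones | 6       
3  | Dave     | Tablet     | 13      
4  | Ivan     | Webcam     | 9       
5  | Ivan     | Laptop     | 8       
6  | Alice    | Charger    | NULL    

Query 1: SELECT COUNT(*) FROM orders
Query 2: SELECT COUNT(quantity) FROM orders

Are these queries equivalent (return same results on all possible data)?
No, not equivalent

Query 1 returns: [(6,)]
Query 2 returns: [(5,)]

Reason: COUNT(*) includes NULLs, COUNT(column) excludes them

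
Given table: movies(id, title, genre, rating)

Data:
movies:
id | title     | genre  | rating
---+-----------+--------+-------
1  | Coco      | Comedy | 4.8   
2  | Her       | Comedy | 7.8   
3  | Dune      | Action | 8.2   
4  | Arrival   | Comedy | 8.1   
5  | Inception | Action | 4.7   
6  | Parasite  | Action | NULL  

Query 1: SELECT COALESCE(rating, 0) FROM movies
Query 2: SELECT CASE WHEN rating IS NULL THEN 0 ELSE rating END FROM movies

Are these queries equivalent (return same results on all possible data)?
Yes, equivalent

Both queries return: [(0,), (4.7,), (4.8,), (7.8,), (8.1,), (8.2,)]

Reason: COALESCE vs CASE for NULL handling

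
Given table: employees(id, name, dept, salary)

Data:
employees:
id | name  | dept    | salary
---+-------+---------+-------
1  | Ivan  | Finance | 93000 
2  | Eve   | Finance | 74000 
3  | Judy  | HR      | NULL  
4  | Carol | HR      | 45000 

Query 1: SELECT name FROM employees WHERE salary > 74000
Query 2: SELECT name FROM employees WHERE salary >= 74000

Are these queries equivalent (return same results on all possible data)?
No, not equivalent

Query 1 returns: [('Ivan',)]
Query 2 returns: [('Ivan',), ('Eve',)]

Reason: > vs >= gives different results when salary = 74000 exists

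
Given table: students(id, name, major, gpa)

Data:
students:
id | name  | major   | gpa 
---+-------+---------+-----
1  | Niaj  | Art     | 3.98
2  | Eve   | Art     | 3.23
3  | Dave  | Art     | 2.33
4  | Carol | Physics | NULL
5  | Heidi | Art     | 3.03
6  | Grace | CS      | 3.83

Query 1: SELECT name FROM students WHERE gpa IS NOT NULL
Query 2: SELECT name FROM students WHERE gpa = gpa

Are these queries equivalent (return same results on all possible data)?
Yes, equivalent

Both queries return: [('Dave',), ('Eve',), ('Grace',), ('Heidi',), ('Niaj',)]

Reason: IS NOT NULL vs self-equality (both exclude NULLs)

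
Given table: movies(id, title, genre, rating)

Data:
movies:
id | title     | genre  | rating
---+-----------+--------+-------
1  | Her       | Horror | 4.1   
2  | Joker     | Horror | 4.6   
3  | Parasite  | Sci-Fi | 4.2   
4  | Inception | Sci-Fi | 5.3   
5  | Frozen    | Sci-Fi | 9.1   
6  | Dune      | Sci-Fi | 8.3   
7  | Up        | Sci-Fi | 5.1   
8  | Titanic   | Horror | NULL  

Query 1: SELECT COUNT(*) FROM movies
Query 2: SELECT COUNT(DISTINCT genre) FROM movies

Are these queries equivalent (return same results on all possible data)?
No, not equivalent

Query 1 returns: [(8,)]
Query 2 returns: [(2,)]

Reason: COUNT(*) counts rows, COUNT(DISTINCT genre) counts unique genres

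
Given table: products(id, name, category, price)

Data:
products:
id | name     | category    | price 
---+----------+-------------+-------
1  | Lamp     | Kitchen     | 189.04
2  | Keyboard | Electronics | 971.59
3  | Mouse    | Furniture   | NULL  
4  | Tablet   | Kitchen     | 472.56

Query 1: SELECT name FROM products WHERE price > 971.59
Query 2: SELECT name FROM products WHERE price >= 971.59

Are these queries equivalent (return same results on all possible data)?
No, not equivalent

Query 1 returns: []
Query 2 returns: [('Keyboard',)]

Reason: > vs >= gives different results when price = 971.59 exists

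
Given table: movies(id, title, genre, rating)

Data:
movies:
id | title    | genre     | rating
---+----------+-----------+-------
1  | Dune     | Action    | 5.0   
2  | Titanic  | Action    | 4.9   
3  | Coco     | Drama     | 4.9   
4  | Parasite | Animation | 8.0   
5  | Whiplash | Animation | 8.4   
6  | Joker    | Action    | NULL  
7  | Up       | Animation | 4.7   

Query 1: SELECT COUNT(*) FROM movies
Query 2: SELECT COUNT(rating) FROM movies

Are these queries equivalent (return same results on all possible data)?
No, not equivalent

Query 1 returns: [(7,)]
Query 2 returns: [(6,)]

Reason: COUNT(*) includes NULLs, COUNT(column) excludes them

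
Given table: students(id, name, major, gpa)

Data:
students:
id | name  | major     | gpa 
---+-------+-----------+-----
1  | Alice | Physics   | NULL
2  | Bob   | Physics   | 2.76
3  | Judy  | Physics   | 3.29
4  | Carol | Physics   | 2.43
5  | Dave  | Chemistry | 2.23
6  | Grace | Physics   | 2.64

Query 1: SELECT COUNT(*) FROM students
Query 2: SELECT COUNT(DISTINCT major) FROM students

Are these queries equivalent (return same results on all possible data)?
No, not equivalent

Query 1 returns: [(6,)]
Query 2 returns: [(2,)]

Reason: COUNT(*) counts rows, COUNT(DISTINCT major) counts unique majors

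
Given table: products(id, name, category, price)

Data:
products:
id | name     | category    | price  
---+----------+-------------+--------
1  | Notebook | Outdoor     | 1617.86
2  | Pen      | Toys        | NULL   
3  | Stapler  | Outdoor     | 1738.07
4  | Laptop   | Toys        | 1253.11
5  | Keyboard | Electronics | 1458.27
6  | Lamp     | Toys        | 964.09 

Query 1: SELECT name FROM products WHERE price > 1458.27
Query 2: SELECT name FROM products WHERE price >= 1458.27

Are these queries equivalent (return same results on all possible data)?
No, not equivalent

Query 1 returns: [('Notebook',), ('Stapler',)]
Query 2 returns: [('Notebook',), ('Stapler',), ('Keyboard',)]

Reason: > vs >= gives different results when price = 1458.27 exists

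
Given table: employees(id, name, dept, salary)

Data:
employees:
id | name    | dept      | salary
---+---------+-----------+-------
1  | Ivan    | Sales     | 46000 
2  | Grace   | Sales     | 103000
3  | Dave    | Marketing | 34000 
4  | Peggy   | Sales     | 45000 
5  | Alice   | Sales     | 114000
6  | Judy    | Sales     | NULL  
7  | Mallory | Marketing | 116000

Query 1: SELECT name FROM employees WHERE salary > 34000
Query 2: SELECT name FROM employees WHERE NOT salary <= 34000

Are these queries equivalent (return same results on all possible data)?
Yes, equivalent

Both queries return: [('Alice',), ('Grace',), ('Ivan',), ('Mallory',), ('Peggy',)]

Reason: Both filter salary > 34000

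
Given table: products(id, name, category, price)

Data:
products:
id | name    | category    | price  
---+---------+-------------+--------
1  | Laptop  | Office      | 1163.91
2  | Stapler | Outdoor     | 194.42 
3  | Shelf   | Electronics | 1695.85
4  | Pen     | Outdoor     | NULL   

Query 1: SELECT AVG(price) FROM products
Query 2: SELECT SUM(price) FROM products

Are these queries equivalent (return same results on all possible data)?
No, not equivalent

Query 1 returns: [(1018.06,)]
Query 2 returns: [(3054.18,)]

Reason: AVG vs SUM give different aggregate values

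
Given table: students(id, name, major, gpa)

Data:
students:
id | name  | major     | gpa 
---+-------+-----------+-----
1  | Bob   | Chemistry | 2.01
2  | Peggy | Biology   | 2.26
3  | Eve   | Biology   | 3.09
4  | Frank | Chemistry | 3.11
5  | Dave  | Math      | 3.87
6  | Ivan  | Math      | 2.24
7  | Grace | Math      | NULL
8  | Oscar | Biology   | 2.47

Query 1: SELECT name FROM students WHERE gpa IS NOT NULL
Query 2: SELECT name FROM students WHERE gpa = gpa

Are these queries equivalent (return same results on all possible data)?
Yes, equivalent

Both queries return: [('Bob',), ('Dave',), ('Eve',), ('Frank',), ('Ivan',), ('Oscar',), ('Peggy',)]

Reason: IS NOT NULL vs self-equality (both exclude NULLs)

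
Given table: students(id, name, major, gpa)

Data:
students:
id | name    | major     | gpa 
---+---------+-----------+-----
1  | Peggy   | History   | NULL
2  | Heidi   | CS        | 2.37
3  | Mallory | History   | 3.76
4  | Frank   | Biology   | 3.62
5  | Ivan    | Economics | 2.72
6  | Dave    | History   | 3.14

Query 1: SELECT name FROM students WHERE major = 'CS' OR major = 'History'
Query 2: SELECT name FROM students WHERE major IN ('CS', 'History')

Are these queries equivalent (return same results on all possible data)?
Yes, equivalent

Both queries return: [('Dave',), ('Heidi',), ('Mallory',), ('Peggy',)]

Reason: OR vs IN are equivalent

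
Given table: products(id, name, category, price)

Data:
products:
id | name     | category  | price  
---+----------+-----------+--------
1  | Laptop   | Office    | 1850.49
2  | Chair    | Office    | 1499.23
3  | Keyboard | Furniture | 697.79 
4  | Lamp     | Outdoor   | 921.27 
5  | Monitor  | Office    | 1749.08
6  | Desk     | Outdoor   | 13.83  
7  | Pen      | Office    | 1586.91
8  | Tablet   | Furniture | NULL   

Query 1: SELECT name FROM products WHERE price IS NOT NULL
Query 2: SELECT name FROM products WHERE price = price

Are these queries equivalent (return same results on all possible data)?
Yes, equivalent

Both queries return: [('Chair',), ('Desk',), ('Keyboard',), ('Lamp',), ('Laptop',), ('Monitor',), ('Pen',)]

Reason: IS NOT NULL vs self-equality (both exclude NULLs)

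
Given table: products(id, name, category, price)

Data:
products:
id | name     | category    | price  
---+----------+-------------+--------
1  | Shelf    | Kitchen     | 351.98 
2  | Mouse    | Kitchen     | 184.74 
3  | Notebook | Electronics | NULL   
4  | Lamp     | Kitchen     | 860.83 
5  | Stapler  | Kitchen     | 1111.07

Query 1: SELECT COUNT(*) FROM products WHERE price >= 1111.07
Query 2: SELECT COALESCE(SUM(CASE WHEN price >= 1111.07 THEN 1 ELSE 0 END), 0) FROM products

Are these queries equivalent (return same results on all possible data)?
Yes, equivalent

Both queries return: [(1,)]

Reason: COUNT with WHERE vs conditional SUM (COALESCE handles empty-table NULL)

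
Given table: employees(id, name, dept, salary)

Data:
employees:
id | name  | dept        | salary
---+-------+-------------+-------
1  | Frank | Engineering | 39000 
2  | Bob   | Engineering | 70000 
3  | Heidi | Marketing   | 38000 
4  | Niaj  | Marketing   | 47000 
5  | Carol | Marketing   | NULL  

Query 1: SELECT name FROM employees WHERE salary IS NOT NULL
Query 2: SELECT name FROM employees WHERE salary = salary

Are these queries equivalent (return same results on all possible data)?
Yes, equivalent

Both queries return: [('Bob',), ('Frank',), ('Heidi',), ('Niaj',)]

Reason: IS NOT NULL vs self-equality (both exclude NULLs)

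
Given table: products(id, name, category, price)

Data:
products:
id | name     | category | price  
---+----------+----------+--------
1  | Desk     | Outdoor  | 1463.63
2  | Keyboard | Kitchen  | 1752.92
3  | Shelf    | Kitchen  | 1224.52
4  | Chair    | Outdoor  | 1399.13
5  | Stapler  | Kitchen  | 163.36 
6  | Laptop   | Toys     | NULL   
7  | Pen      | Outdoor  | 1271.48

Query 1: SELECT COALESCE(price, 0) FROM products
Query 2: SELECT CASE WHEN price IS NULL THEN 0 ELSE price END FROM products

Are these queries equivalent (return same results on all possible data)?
Yes, equivalent

Both queries return: [(0,), (163.36,), (1224.52,), (1271.48,), (1399.13,), (1463.63,), (1752.92,)]

Reason: COALESCE vs CASE for NULL handling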